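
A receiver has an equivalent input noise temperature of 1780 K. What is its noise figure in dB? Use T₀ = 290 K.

8.54 dB

F = 1 + T_e/T₀ = 1 + 1780/290 = 7.13793
NF = 10 log₁₀(7.13793) = 8.54 dB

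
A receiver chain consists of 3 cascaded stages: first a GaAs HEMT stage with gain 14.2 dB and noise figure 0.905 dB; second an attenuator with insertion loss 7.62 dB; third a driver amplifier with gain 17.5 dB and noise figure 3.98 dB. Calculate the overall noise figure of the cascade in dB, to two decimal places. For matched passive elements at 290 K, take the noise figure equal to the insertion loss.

Convert to linear (a loss of L dB is a gain of −L dB): F_i = 10^(NF_i/10), G_i = 10^(G_i,dB/10)
  Stage 1: F_1 = 10^(0.905/10) = 1.232, G_1 = 10^(14.2/10) = 26.30
  Stage 2: F_2 = 10^(7.62/10) = 5.781, G_2 = 10^(−7.62/10) = 0.1730
  Stage 3: F_3 = 10^(3.98/10) = 2.500, G_3 = 10^(17.5/10) = 56.23
Friis cascade:
  F = 1.232 + (5.781 − 1)/26.30 + (2.500 − 1)/4.550 = 1.743
NF = 10 log₁₀(1.743) = 2.41 dB

2.41 dB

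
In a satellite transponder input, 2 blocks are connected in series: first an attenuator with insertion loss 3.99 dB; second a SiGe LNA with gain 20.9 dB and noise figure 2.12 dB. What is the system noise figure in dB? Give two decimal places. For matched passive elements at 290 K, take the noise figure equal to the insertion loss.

6.11 dB

Convert to linear (a loss of L dB is a gain of −L dB): F_i = 10^(NF_i/10), G_i = 10^(G_i,dB/10)
  Stage 1: F_1 = 10^(3.99/10) = 2.506, G_1 = 10^(−3.99/10) = 0.3990
  Stage 2: F_2 = 10^(2.12/10) = 1.629, G_2 = 10^(20.9/10) = 123.0
Friis cascade:
  F = 2.506 + (1.629 − 1)/0.3990 = 4.083
NF = 10 log₁₀(4.083) = 6.11 dB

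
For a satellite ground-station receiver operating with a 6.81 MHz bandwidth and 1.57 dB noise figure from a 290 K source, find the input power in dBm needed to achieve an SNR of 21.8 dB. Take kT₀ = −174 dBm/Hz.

Sensitivity = −174 + 10 log₁₀(B) + NF + SNR_min
= −174 + 68.33 + 1.57 + 21.8
= −82.30 dBm → −82.3 dBm

−82.3 dBm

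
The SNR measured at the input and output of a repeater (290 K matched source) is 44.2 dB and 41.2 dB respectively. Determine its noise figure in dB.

NF (dB) = SNR_in(dB) − SNR_out(dB) when the source is at T₀
NF = 44.2 − 41.2 = 3.0 dB

3.0 dB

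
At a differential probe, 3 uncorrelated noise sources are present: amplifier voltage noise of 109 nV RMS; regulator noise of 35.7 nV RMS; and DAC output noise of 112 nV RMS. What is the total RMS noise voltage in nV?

160 nV

Uncorrelated sources add in power (mean-square): V_tot = √(ΣV_i²)
V_tot = √[(1.09×10⁻⁷)² + (3.57×10⁻⁸)² + (1.12×10⁻⁷)²] = 1.60×10⁻⁷ V = 160 nV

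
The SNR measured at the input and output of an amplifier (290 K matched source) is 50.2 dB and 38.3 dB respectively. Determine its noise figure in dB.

NF (dB) = SNR_in(dB) − SNR_out(dB) when the source is at T₀
NF = 50.2 − 38.3 = 11.9 dB

11.9 dB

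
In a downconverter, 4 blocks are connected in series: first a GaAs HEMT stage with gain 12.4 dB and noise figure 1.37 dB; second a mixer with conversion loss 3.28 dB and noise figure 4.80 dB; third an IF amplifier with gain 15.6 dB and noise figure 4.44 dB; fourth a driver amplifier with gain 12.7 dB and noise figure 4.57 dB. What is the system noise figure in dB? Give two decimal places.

Convert to linear (a loss of L dB is a gain of −L dB): F_i = 10^(NF_i/10), G_i = 10^(G_i,dB/10)
  Stage 1: F_1 = 10^(1.37/10) = 1.371, G_1 = 10^(12.4/10) = 17.38
  Stage 2: F_2 = 10^(4.80/10) = 3.020, G_2 = 10^(−3.28/10) = 0.4699
  Stage 3: F_3 = 10^(4.44/10) = 2.780, G_3 = 10^(15.6/10) = 36.31
  Stage 4: F_4 = 10^(4.57/10) = 2.864, G_4 = 10^(12.7/10) = 18.62
Friis cascade:
  F = 1.371 + (3.020 − 1)/17.38 + (2.780 − 1)/8.166 + (2.864 − 1)/296.5 = 1.711
NF = 10 log₁₀(1.711) = 2.33 dB

2.33 dB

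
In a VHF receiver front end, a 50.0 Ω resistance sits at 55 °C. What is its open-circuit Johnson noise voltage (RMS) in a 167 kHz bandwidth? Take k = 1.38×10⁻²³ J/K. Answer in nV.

T = 55 °C + 273.15 = 328.15 K
V_n = √(4kTRB)
4kTRB = 4 × 1.38×10⁻²³ × 328.15 × 5.00×10¹ × 1.67×10⁵ = 1.51×10⁻¹³ V²
V_n = √(1.51×10⁻¹³) = 3.89×10⁻⁷ V = 389 nV

389 nV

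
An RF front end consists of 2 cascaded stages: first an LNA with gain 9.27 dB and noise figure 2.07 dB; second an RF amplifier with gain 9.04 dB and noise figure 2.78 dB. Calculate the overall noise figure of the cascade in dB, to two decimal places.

Convert to linear (a loss of L dB is a gain of −L dB): F_i = 10^(NF_i/10), G_i = 10^(G_i,dB/10)
  Stage 1: F_1 = 10^(2.07/10) = 1.611, G_1 = 10^(9.27/10) = 8.453
  Stage 2: F_2 = 10^(2.78/10) = 1.897, G_2 = 10^(9.04/10) = 8.017
Friis cascade:
  F = 1.611 + (1.897 − 1)/8.453 = 1.717
NF = 10 log₁₀(1.717) = 2.35 dB

2.35 dB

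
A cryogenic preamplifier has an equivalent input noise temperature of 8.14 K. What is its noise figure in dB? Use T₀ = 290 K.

F = 1 + T_e/T₀ = 1 + 8.14/290 = 1.02807
NF = 10 log₁₀(1.02807) = 0.120 dB

0.120 dB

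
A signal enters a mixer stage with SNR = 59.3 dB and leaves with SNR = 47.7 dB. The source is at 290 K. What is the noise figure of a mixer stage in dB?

NF (dB) = SNR_in(dB) − SNR_out(dB) when the source is at T₀
NF = 59.3 − 47.7 = 11.6 dB

11.6 dB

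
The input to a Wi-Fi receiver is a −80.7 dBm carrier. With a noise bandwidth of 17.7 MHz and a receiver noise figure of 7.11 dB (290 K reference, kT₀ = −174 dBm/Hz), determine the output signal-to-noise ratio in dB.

Noise floor: N = −174 + 10 log₁₀(B) + NF
10 log₁₀(1.77×10⁷) = 72.48 dB
N = −174 + 72.48 + 7.11 = −94.41 dBm
SNR = P_sig − N = −80.7 − (−94.41) = 13.71 dB → 13.7 dB

13.7 dB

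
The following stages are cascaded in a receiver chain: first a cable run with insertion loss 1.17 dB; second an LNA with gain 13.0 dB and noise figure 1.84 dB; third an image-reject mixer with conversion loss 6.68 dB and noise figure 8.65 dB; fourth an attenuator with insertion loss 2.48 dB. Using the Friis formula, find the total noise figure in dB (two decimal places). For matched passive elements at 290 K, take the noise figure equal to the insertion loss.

4.23 dB

Convert to linear (a loss of L dB is a gain of −L dB): F_i = 10^(NF_i/10), G_i = 10^(G_i,dB/10)
  Stage 1: F_1 = 10^(1.17/10) = 1.309, G_1 = 10^(−1.17/10) = 0.7638
  Stage 2: F_2 = 10^(1.84/10) = 1.528, G_2 = 10^(13.0/10) = 19.95
  Stage 3: F_3 = 10^(8.65/10) = 7.328, G_3 = 10^(−6.68/10) = 0.2148
  Stage 4: F_4 = 10^(2.48/10) = 1.770, G_4 = 10^(−2.48/10) = 0.5649
Friis cascade:
  F = 1.309 + (1.528 − 1)/0.7638 + (7.328 − 1)/15.24 + (1.770 − 1)/3.273 = 2.650
NF = 10 log₁₀(2.650) = 4.23 dB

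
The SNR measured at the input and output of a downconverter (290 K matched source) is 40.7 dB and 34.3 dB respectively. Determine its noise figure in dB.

6.4 dB

NF (dB) = SNR_in(dB) − SNR_out(dB) when the source is at T₀
NF = 40.7 − 34.3 = 6.4 dB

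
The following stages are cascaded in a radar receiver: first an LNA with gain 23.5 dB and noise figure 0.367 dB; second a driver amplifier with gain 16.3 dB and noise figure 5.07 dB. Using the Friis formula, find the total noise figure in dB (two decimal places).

0.41 dB

Convert to linear (a loss of L dB is a gain of −L dB): F_i = 10^(NF_i/10), G_i = 10^(G_i,dB/10)
  Stage 1: F_1 = 10^(0.367/10) = 1.088, G_1 = 10^(23.5/10) = 223.9
  Stage 2: F_2 = 10^(5.07/10) = 3.214, G_2 = 10^(16.3/10) = 42.66
Friis cascade:
  F = 1.088 + (3.214 − 1)/223.9 = 1.098
NF = 10 log₁₀(1.098) = 0.41 dB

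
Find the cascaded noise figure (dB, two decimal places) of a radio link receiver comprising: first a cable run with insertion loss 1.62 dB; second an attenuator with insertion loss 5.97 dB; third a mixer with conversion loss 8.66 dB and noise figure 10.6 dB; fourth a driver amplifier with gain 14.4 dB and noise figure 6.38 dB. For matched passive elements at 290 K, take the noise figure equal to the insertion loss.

Convert to linear (a loss of L dB is a gain of −L dB): F_i = 10^(NF_i/10), G_i = 10^(G_i,dB/10)
  Stage 1: F_1 = 10^(1.62/10) = 1.452, G_1 = 10^(−1.62/10) = 0.6887
  Stage 2: F_2 = 10^(5.97/10) = 3.954, G_2 = 10^(−5.97/10) = 0.2529
  Stage 3: F_3 = 10^(10.6/10) = 11.48, G_3 = 10^(−8.66/10) = 0.1361
  Stage 4: F_4 = 10^(6.38/10) = 4.345, G_4 = 10^(14.4/10) = 27.54
Friis cascade:
  F = 1.452 + (3.954 − 1)/0.6887 + (11.48 − 1)/0.1742 + (4.345 − 1)/0.02371 = 207.0
NF = 10 log₁₀(207.0) = 23.16 dB

23.16 dB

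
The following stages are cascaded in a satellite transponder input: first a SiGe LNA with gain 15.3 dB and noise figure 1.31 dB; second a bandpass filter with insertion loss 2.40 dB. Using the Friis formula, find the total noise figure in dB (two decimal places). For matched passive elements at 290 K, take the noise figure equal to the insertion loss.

1.38 dB

Convert to linear (a loss of L dB is a gain of −L dB): F_i = 10^(NF_i/10), G_i = 10^(G_i,dB/10)
  Stage 1: F_1 = 10^(1.31/10) = 1.352, G_1 = 10^(15.3/10) = 33.88
  Stage 2: F_2 = 10^(2.40/10) = 1.738, G_2 = 10^(−2.40/10) = 0.5754
Friis cascade:
  F = 1.352 + (1.738 − 1)/33.88 = 1.374
NF = 10 log₁₀(1.374) = 1.38 dB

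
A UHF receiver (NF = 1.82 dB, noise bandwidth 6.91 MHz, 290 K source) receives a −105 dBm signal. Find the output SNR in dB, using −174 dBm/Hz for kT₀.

−1.2 dB

Noise floor: N = −174 + 10 log₁₀(B) + NF
10 log₁₀(6.91×10⁶) = 68.39 dB
N = −174 + 68.39 + 1.82 = −103.79 dBm
SNR = P_sig − N = −105 − (−103.79) = −1.21 dB → −1.2 dB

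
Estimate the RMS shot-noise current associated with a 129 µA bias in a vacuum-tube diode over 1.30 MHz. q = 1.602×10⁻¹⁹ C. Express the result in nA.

I_n = √(2qI·B)
2qI·B = 2 × 1.602×10⁻¹⁹ × 1.29×10⁻⁴ × 1.30×10⁶ = 5.37×10⁻¹⁷ A²
I_n = √(5.37×10⁻¹⁷) = 7.33×10⁻⁹ A = 7.33 nA

7.33 nA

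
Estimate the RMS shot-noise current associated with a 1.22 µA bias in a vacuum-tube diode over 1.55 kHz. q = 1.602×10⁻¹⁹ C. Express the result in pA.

I_n = √(2qI·B)
2qI·B = 2 × 1.602×10⁻¹⁹ × 1.22×10⁻⁶ × 1.55×10³ = 6.06×10⁻²² A²
I_n = √(6.06×10⁻²²) = 2.46×10⁻¹¹ A = 24.6 pA

24.6 pA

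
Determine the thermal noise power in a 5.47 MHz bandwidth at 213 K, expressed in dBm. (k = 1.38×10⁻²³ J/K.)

−107.9 dBm

P_n = kTB = 1.38×10⁻²³ × 213 × 5.47×10⁶ = 1.61×10⁻¹⁴ W
In dBm: 10 log₁₀(1.61×10⁻¹⁴ / 10⁻³) = −107.9 dBm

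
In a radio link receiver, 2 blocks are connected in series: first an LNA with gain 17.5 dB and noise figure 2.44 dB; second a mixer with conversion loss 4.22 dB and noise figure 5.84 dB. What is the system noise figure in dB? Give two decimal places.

Convert to linear (a loss of L dB is a gain of −L dB): F_i = 10^(NF_i/10), G_i = 10^(G_i,dB/10)
  Stage 1: F_1 = 10^(2.44/10) = 1.754, G_1 = 10^(17.5/10) = 56.23
  Stage 2: F_2 = 10^(5.84/10) = 3.837, G_2 = 10^(−4.22/10) = 0.3784
Friis cascade:
  F = 1.754 + (3.837 − 1)/56.23 = 1.804
NF = 10 log₁₀(1.804) = 2.56 dB

2.56 dB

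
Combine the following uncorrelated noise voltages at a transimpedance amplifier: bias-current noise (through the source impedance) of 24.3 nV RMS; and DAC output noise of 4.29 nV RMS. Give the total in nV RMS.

24.7 nV

Uncorrelated sources add in power (mean-square): V_tot = √(ΣV_i²)
V_tot = √[(2.43×10⁻⁸)² + (4.29×10⁻⁹)²] = 2.47×10⁻⁸ V = 24.7 nV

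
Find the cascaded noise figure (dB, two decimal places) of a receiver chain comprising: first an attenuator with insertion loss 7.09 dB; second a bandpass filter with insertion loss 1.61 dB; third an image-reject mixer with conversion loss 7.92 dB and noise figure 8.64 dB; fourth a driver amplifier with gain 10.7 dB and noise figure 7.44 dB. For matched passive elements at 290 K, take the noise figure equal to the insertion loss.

Convert to linear (a loss of L dB is a gain of −L dB): F_i = 10^(NF_i/10), G_i = 10^(G_i,dB/10)
  Stage 1: F_1 = 10^(7.09/10) = 5.117, G_1 = 10^(−7.09/10) = 0.1954
  Stage 2: F_2 = 10^(1.61/10) = 1.449, G_2 = 10^(−1.61/10) = 0.6902
  Stage 3: F_3 = 10^(8.64/10) = 7.311, G_3 = 10^(−7.92/10) = 0.1614
  Stage 4: F_4 = 10^(7.44/10) = 5.546, G_4 = 10^(10.7/10) = 11.75
Friis cascade:
  F = 5.117 + (1.449 − 1)/0.1954 + (7.311 − 1)/0.1349 + (5.546 − 1)/0.02178 = 263.0
NF = 10 log₁₀(263.0) = 24.20 dB

24.20 dB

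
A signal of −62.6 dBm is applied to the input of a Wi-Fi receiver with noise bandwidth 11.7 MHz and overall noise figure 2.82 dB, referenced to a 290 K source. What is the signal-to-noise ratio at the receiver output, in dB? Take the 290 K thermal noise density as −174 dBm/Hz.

Noise floor: N = −174 + 10 log₁₀(B) + NF
10 log₁₀(1.17×10⁷) = 70.68 dB
N = −174 + 70.68 + 2.82 = −100.50 dBm
SNR = P_sig − N = −62.6 − (−100.50) = 37.90 dB → 37.9 dB

37.9 dB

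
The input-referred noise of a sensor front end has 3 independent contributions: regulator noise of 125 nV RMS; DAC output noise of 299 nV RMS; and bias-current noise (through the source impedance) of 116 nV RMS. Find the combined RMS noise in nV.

Uncorrelated sources add in power (mean-square): V_tot = √(ΣV_i²)
V_tot = √[(1.25×10⁻⁷)² + (2.99×10⁻⁷)² + (1.16×10⁻⁷)²] = 3.44×10⁻⁷ V = 344 nV

344 nV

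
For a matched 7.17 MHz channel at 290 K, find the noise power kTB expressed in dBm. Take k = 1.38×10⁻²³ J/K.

P_n = kTB = 1.38×10⁻²³ × 290 × 7.17×10⁶ = 2.87×10⁻¹⁴ W
In dBm: 10 log₁₀(2.87×10⁻¹⁴ / 10⁻³) = −105.4 dBm

−105.4 dBm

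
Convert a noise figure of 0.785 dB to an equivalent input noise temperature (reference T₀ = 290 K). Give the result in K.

57.5 K

F = 10^(0.785/10) = 1.19812
T_e = (F − 1)·T₀ = (1.19812 − 1) × 290 = 57.5 K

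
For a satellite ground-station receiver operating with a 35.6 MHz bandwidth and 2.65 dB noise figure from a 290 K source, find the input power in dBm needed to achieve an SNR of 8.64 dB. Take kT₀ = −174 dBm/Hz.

Sensitivity = −174 + 10 log₁₀(B) + NF + SNR_min
= −174 + 75.51 + 2.65 + 8.64
= −87.20 dBm → −87.2 dBm

−87.2 dBm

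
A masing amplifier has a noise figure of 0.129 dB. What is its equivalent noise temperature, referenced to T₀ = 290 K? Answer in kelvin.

F = 10^(0.129/10) = 1.03015
T_e = (F − 1)·T₀ = (1.03015 − 1) × 290 = 8.74 K

8.74 K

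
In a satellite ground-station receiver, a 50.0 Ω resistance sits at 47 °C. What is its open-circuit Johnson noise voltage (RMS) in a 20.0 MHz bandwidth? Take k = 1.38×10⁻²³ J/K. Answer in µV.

4.20 µV

T = 47 °C + 273.15 = 320.15 K
V_n = √(4kTRB)
4kTRB = 4 × 1.38×10⁻²³ × 320.15 × 5.00×10¹ × 2.00×10⁷ = 1.77×10⁻¹¹ V²
V_n = √(1.77×10⁻¹¹) = 4.20×10⁻⁶ V = 4.20 µV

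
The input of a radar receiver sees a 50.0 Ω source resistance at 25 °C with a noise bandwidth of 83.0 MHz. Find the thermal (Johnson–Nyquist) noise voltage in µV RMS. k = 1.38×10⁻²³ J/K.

T = 25 °C + 273.15 = 298.15 K
V_n = √(4kTRB)
4kTRB = 4 × 1.38×10⁻²³ × 298.15 × 5.00×10¹ × 8.30×10⁷ = 6.83×10⁻¹¹ V²
V_n = √(6.83×10⁻¹¹) = 8.26×10⁻⁶ V = 8.26 µV

8.26 µV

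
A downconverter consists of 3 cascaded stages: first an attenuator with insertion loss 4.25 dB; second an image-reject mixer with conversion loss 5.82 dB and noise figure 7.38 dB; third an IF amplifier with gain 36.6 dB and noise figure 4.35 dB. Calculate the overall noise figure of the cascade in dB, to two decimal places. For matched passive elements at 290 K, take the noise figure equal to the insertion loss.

Convert to linear (a loss of L dB is a gain of −L dB): F_i = 10^(NF_i/10), G_i = 10^(G_i,dB/10)
  Stage 1: F_1 = 10^(4.25/10) = 2.661, G_1 = 10^(−4.25/10) = 0.3758
  Stage 2: F_2 = 10^(7.38/10) = 5.470, G_2 = 10^(−5.82/10) = 0.2618
  Stage 3: F_3 = 10^(4.35/10) = 2.723, G_3 = 10^(36.6/10) = 4571
Friis cascade:
  F = 2.661 + (5.470 − 1)/0.3758 + (2.723 − 1)/0.09840 = 32.06
NF = 10 log₁₀(32.06) = 15.06 dB

15.06 dB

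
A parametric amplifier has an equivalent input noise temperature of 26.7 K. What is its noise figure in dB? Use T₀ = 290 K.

F = 1 + T_e/T₀ = 1 + 26.7/290 = 1.09207
NF = 10 log₁₀(1.09207) = 0.383 dB

0.383 dB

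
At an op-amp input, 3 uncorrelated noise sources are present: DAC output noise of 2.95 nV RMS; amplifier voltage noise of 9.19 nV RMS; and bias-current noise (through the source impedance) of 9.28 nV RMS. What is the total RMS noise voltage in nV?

Uncorrelated sources add in power (mean-square): V_tot = √(ΣV_i²)
V_tot = √[(2.95×10⁻⁹)² + (9.19×10⁻⁹)² + (9.28×10⁻⁹)²] = 1.34×10⁻⁸ V = 13.4 nV

13.4 nV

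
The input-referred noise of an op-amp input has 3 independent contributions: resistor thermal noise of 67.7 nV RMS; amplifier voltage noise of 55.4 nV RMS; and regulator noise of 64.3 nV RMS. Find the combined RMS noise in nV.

109 nV

Uncorrelated sources add in power (mean-square): V_tot = √(ΣV_i²)
V_tot = √[(6.77×10⁻⁸)² + (5.54×10⁻⁸)² + (6.43×10⁻⁸)²] = 1.09×10⁻⁷ V = 109 nV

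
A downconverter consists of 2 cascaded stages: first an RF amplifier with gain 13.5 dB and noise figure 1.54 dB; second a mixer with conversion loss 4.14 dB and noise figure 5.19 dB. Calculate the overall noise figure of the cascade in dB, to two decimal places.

Convert to linear (a loss of L dB is a gain of −L dB): F_i = 10^(NF_i/10), G_i = 10^(G_i,dB/10)
  Stage 1: F_1 = 10^(1.54/10) = 1.426, G_1 = 10^(13.5/10) = 22.39
  Stage 2: F_2 = 10^(5.19/10) = 3.304, G_2 = 10^(−4.14/10) = 0.3855
Friis cascade:
  F = 1.426 + (3.304 − 1)/22.39 = 1.529
NF = 10 log₁₀(1.529) = 1.84 dB

1.84 dB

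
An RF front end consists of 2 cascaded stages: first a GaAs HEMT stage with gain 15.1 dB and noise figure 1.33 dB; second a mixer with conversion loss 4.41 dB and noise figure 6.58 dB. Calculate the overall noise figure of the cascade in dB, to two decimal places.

1.67 dB

Convert to linear (a loss of L dB is a gain of −L dB): F_i = 10^(NF_i/10), G_i = 10^(G_i,dB/10)
  Stage 1: F_1 = 10^(1.33/10) = 1.358, G_1 = 10^(15.1/10) = 32.36
  Stage 2: F_2 = 10^(6.58/10) = 4.550, G_2 = 10^(−4.41/10) = 0.3622
Friis cascade:
  F = 1.358 + (4.550 − 1)/32.36 = 1.468
NF = 10 log₁₀(1.468) = 1.67 dB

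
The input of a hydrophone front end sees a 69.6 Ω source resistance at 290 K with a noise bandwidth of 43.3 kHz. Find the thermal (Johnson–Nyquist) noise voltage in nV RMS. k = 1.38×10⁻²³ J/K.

V_n = √(4kTRB)
4kTRB = 4 × 1.38×10⁻²³ × 290 × 6.96×10¹ × 4.33×10⁴ = 4.82×10⁻¹⁴ V²
V_n = √(4.82×10⁻¹⁴) = 2.20×10⁻⁷ V = 220 nV

220 nV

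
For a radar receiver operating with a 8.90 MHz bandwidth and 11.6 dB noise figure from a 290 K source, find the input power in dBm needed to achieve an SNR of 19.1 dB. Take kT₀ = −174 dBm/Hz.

−73.8 dBm

Sensitivity = −174 + 10 log₁₀(B) + NF + SNR_min
= −174 + 69.49 + 11.6 + 19.1
= −73.81 dBm → −73.8 dBm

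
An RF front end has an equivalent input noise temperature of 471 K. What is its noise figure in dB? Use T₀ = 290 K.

4.19 dB

F = 1 + T_e/T₀ = 1 + 471/290 = 2.62414
NF = 10 log₁₀(2.62414) = 4.19 dB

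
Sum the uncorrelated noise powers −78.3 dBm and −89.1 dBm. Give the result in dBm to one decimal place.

Convert to linear, add, convert back:
P₁ = 1.48×10⁻¹¹ W, P₂ = 1.23×10⁻¹² W
P_tot = 1.60×10⁻¹¹ W → 10 log₁₀(P_tot / 10⁻³) = −78.0 dBm

−78.0 dBm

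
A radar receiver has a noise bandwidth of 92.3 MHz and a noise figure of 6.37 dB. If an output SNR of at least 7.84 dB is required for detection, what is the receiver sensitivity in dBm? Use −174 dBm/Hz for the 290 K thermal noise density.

−80.1 dBm

Sensitivity = −174 + 10 log₁₀(B) + NF + SNR_min
= −174 + 79.65 + 6.37 + 7.84
= −80.14 dBm → −80.1 dBm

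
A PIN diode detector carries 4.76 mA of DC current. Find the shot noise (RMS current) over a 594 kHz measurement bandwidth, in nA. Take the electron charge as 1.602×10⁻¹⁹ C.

I_n = √(2qI·B)
2qI·B = 2 × 1.602×10⁻¹⁹ × 4.76×10⁻³ × 5.94×10⁵ = 9.06×10⁻¹⁶ A²
I_n = √(9.06×10⁻¹⁶) = 3.01×10⁻⁸ A = 30.1 nA

30.1 nA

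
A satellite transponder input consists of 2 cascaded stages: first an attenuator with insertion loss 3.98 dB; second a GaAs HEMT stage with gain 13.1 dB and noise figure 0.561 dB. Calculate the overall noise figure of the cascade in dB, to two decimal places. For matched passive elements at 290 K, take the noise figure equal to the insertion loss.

Convert to linear (a loss of L dB is a gain of −L dB): F_i = 10^(NF_i/10), G_i = 10^(G_i,dB/10)
  Stage 1: F_1 = 10^(3.98/10) = 2.500, G_1 = 10^(−3.98/10) = 0.3999
  Stage 2: F_2 = 10^(0.561/10) = 1.138, G_2 = 10^(13.1/10) = 20.42
Friis cascade:
  F = 2.500 + (1.138 − 1)/0.3999 = 2.845
NF = 10 log₁₀(2.845) = 4.54 dB

4.54 dB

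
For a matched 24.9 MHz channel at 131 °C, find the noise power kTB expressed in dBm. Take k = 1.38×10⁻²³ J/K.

−98.6 dBm

T = 131 °C + 273.15 = 404.15 K
P_n = kTB = 1.38×10⁻²³ × 404.15 × 2.49×10⁷ = 1.39×10⁻¹³ W
In dBm: 10 log₁₀(1.39×10⁻¹³ / 10⁻³) = −98.6 dBm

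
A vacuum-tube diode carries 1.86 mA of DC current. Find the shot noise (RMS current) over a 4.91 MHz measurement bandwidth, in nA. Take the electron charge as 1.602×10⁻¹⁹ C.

I_n = √(2qI·B)
2qI·B = 2 × 1.602×10⁻¹⁹ × 1.86×10⁻³ × 4.91×10⁶ = 2.93×10⁻¹⁵ A²
I_n = √(2.93×10⁻¹⁵) = 5.41×10⁻⁸ A = 54.1 nA

54.1 nA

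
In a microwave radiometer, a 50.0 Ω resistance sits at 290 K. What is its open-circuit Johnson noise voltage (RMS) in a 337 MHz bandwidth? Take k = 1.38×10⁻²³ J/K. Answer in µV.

V_n = √(4kTRB)
4kTRB = 4 × 1.38×10⁻²³ × 290 × 5.00×10¹ × 3.37×10⁸ = 2.70×10⁻¹⁰ V²
V_n = √(2.70×10⁻¹⁰) = 1.64×10⁻⁵ V = 16.4 µV

16.4 µV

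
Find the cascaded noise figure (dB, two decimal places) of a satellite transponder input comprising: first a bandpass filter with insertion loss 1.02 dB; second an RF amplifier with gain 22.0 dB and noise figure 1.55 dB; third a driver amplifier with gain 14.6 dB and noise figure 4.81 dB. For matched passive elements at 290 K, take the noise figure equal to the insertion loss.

2.61 dB

Convert to linear (a loss of L dB is a gain of −L dB): F_i = 10^(NF_i/10), G_i = 10^(G_i,dB/10)
  Stage 1: F_1 = 10^(1.02/10) = 1.265, G_1 = 10^(−1.02/10) = 0.7907
  Stage 2: F_2 = 10^(1.55/10) = 1.429, G_2 = 10^(22.0/10) = 158.5
  Stage 3: F_3 = 10^(4.81/10) = 3.027, G_3 = 10^(14.6/10) = 28.84
Friis cascade:
  F = 1.265 + (1.429 − 1)/0.7907 + (3.027 − 1)/125.3 = 1.823
NF = 10 log₁₀(1.823) = 2.61 dB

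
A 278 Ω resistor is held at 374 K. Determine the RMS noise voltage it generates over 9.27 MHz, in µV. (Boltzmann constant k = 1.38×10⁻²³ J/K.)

7.29 µV

V_n = √(4kTRB)
4kTRB = 4 × 1.38×10⁻²³ × 374 × 2.78×10² × 9.27×10⁶ = 5.32×10⁻¹¹ V²
V_n = √(5.32×10⁻¹¹) = 7.29×10⁻⁶ V = 7.29 µV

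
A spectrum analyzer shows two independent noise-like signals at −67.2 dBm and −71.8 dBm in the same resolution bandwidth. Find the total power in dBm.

Convert to linear, add, convert back:
P₁ = 1.91×10⁻¹⁰ W, P₂ = 6.61×10⁻¹¹ W
P_tot = 2.57×10⁻¹⁰ W → 10 log₁₀(P_tot / 10⁻³) = −65.9 dBm

−65.9 dBm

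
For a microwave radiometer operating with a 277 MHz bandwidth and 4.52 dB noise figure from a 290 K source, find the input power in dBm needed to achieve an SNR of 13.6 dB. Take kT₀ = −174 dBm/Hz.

Sensitivity = −174 + 10 log₁₀(B) + NF + SNR_min
= −174 + 84.42 + 4.52 + 13.6
= −71.46 dBm → −71.5 dBm

−71.5 dBm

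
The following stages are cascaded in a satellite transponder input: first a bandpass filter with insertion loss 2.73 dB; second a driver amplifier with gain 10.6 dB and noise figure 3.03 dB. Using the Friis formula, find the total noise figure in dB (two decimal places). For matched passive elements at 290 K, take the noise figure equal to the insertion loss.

5.76 dB

Convert to linear (a loss of L dB is a gain of −L dB): F_i = 10^(NF_i/10), G_i = 10^(G_i,dB/10)
  Stage 1: F_1 = 10^(2.73/10) = 1.875, G_1 = 10^(−2.73/10) = 0.5333
  Stage 2: F_2 = 10^(3.03/10) = 2.009, G_2 = 10^(10.6/10) = 11.48
Friis cascade:
  F = 1.875 + (2.009 − 1)/0.5333 = 3.767
NF = 10 log₁₀(3.767) = 5.76 dB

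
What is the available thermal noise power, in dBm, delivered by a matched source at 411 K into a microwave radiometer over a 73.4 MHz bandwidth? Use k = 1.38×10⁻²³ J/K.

P_n = kTB = 1.38×10⁻²³ × 411 × 7.34×10⁷ = 4.16×10⁻¹³ W
In dBm: 10 log₁₀(4.16×10⁻¹³ / 10⁻³) = −93.8 dBm

−93.8 dBm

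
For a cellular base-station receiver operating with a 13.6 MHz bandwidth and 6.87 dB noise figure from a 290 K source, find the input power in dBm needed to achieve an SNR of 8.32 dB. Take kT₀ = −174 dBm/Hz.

Sensitivity = −174 + 10 log₁₀(B) + NF + SNR_min
= −174 + 71.34 + 6.87 + 8.32
= −87.47 dBm → −87.5 dBm

−87.5 dBm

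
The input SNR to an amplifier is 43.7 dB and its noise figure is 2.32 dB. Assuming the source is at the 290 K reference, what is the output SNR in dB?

By definition F = SNR_in/SNR_out, so in dB: SNR_out = SNR_in − NF
SNR_out = 43.7 − 2.32 = 41.38 dB

41.38 dB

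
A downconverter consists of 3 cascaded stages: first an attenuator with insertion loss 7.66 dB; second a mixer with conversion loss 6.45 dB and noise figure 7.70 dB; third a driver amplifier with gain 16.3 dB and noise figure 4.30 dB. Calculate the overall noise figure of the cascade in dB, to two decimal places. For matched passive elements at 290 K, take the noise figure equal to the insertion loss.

18.92 dB

Convert to linear (a loss of L dB is a gain of −L dB): F_i = 10^(NF_i/10), G_i = 10^(G_i,dB/10)
  Stage 1: F_1 = 10^(7.66/10) = 5.834, G_1 = 10^(−7.66/10) = 0.1714
  Stage 2: F_2 = 10^(7.70/10) = 5.888, G_2 = 10^(−6.45/10) = 0.2265
  Stage 3: F_3 = 10^(4.30/10) = 2.692, G_3 = 10^(16.3/10) = 42.66
Friis cascade:
  F = 5.834 + (5.888 − 1)/0.1714 + (2.692 − 1)/0.03882 = 77.94
NF = 10 log₁₀(77.94) = 18.92 dB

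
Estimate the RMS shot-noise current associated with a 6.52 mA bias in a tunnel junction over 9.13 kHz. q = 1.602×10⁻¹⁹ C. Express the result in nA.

I_n = √(2qI·B)
2qI·B = 2 × 1.602×10⁻¹⁹ × 6.52×10⁻³ × 9.13×10³ = 1.91×10⁻¹⁷ A²
I_n = √(1.91×10⁻¹⁷) = 4.37×10⁻⁹ A = 4.37 nA

4.37 nA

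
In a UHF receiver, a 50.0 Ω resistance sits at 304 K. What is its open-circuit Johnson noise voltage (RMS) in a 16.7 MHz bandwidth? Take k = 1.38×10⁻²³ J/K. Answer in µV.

3.74 µV

V_n = √(4kTRB)
4kTRB = 4 × 1.38×10⁻²³ × 304 × 5.00×10¹ × 1.67×10⁷ = 1.40×10⁻¹¹ V²
V_n = √(1.40×10⁻¹¹) = 3.74×10⁻⁶ V = 3.74 µV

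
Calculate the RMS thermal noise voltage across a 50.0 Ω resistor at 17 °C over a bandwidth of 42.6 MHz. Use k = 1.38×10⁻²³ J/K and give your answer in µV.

T = 17 °C + 273.15 = 290.15 K
V_n = √(4kTRB)
4kTRB = 4 × 1.38×10⁻²³ × 290.15 × 5.00×10¹ × 4.26×10⁷ = 3.41×10⁻¹¹ V²
V_n = √(3.41×10⁻¹¹) = 5.84×10⁻⁶ V = 5.84 µV

5.84 µV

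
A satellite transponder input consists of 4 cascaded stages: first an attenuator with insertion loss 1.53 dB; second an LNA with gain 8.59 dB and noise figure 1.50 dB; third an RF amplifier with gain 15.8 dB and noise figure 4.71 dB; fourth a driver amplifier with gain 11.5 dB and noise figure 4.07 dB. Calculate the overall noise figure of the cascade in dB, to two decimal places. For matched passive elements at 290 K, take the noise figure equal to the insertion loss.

Convert to linear (a loss of L dB is a gain of −L dB): F_i = 10^(NF_i/10), G_i = 10^(G_i,dB/10)
  Stage 1: F_1 = 10^(1.53/10) = 1.422, G_1 = 10^(−1.53/10) = 0.7031
  Stage 2: F_2 = 10^(1.50/10) = 1.413, G_2 = 10^(8.59/10) = 7.228
  Stage 3: F_3 = 10^(4.71/10) = 2.958, G_3 = 10^(15.8/10) = 38.02
  Stage 4: F_4 = 10^(4.07/10) = 2.553, G_4 = 10^(11.5/10) = 14.13
Friis cascade:
  F = 1.422 + (1.413 − 1)/0.7031 + (2.958 − 1)/5.082 + (2.553 − 1)/193.2 = 2.402
NF = 10 log₁₀(2.402) = 3.81 dB

3.81 dB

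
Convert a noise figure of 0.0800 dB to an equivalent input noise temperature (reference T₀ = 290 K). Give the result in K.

F = 10^(0.0800/10) = 1.01859
T_e = (F − 1)·T₀ = (1.01859 − 1) × 290 = 5.39 K

5.39 K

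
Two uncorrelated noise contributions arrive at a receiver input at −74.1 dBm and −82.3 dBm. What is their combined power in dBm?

Convert to linear, add, convert back:
P₁ = 3.89×10⁻¹¹ W, P₂ = 5.89×10⁻¹² W
P_tot = 4.48×10⁻¹¹ W → 10 log₁₀(P_tot / 10⁻³) = −73.5 dBm

−73.5 dBm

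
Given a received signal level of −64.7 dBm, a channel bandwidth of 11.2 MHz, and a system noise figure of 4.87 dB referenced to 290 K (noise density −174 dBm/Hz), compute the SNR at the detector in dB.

33.9 dB

Noise floor: N = −174 + 10 log₁₀(B) + NF
10 log₁₀(1.12×10⁷) = 70.49 dB
N = −174 + 70.49 + 4.87 = −98.64 dBm
SNR = P_sig − N = −64.7 − (−98.64) = 33.94 dB → 33.9 dB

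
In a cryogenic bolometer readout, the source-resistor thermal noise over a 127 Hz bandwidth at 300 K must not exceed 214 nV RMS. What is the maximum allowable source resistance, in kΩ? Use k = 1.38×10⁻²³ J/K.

21.8 kΩ

Johnson–Nyquist: V_n = √(4kTRB) ⇒ R = V_n² / (4kTB)
4kTB = 4 × 1.38×10⁻²³ × 300 × 1.27×10² = 2.10×10⁻¹⁸
R = (2.14×10⁻⁷)² / 2.10×10⁻¹⁸ = 2.18×10⁴ Ω = 21.8 kΩ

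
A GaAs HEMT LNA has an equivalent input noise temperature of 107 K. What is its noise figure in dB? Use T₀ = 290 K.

F = 1 + T_e/T₀ = 1 + 107/290 = 1.36897
NF = 10 log₁₀(1.36897) = 1.36 dB

1.36 dB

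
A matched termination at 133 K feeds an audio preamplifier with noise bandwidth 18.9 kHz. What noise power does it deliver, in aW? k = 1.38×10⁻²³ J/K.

P_n = kTB = 1.38×10⁻²³ × 133 × 1.89×10⁴ = 3.47×10⁻¹⁷ W = 34.7 aW

34.7 aW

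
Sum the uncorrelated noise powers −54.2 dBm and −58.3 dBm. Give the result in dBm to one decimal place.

Convert to linear, add, convert back:
P₁ = 3.80×10⁻⁹ W, P₂ = 1.48×10⁻⁹ W
P_tot = 5.28×10⁻⁹ W → 10 log₁₀(P_tot / 10⁻³) = −52.8 dBm

−52.8 dBm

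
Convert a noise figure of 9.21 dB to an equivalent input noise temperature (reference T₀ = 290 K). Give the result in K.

2128 K

F = 10^(9.21/10) = 8.33681
T_e = (F − 1)·T₀ = (8.33681 − 1) × 290 = 2128 K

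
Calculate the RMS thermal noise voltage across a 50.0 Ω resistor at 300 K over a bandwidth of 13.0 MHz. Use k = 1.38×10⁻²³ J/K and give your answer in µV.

3.28 µV

V_n = √(4kTRB)
4kTRB = 4 × 1.38×10⁻²³ × 300 × 5.00×10¹ × 1.30×10⁷ = 1.08×10⁻¹¹ V²
V_n = √(1.08×10⁻¹¹) = 3.28×10⁻⁶ V = 3.28 µV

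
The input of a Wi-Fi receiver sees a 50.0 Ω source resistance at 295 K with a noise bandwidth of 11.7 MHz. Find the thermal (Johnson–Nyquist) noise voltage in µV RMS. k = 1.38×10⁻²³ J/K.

V_n = √(4kTRB)
4kTRB = 4 × 1.38×10⁻²³ × 295 × 5.00×10¹ × 1.17×10⁷ = 9.53×10⁻¹² V²
V_n = √(9.53×10⁻¹²) = 3.09×10⁻⁶ V = 3.09 µV

3.09 µV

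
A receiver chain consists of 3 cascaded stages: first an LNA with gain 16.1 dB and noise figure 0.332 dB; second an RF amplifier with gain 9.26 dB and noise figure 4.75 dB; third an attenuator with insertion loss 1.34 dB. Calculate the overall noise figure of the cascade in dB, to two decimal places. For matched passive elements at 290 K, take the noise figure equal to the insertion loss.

0.53 dB

Convert to linear (a loss of L dB is a gain of −L dB): F_i = 10^(NF_i/10), G_i = 10^(G_i,dB/10)
  Stage 1: F_1 = 10^(0.332/10) = 1.079, G_1 = 10^(16.1/10) = 40.74
  Stage 2: F_2 = 10^(4.75/10) = 2.985, G_2 = 10^(9.26/10) = 8.433
  Stage 3: F_3 = 10^(1.34/10) = 1.361, G_3 = 10^(−1.34/10) = 0.7345
Friis cascade:
  F = 1.079 + (2.985 − 1)/40.74 + (1.361 − 1)/343.6 = 1.129
NF = 10 log₁₀(1.129) = 0.53 dB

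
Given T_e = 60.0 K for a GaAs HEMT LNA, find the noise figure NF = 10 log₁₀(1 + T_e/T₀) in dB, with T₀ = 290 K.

F = 1 + T_e/T₀ = 1 + 60.0/290 = 1.2069
NF = 10 log₁₀(1.2069) = 0.817 dB

0.817 dB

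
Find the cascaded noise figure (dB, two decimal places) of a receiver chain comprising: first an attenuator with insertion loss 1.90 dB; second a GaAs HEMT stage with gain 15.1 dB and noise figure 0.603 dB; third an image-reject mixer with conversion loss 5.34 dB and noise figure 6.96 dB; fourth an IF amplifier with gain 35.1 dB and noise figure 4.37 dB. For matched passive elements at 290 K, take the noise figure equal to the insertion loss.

3.53 dB

Convert to linear (a loss of L dB is a gain of −L dB): F_i = 10^(NF_i/10), G_i = 10^(G_i,dB/10)
  Stage 1: F_1 = 10^(1.90/10) = 1.549, G_1 = 10^(−1.90/10) = 0.6457
  Stage 2: F_2 = 10^(0.603/10) = 1.149, G_2 = 10^(15.1/10) = 32.36
  Stage 3: F_3 = 10^(6.96/10) = 4.966, G_3 = 10^(−5.34/10) = 0.2924
  Stage 4: F_4 = 10^(4.37/10) = 2.735, G_4 = 10^(35.1/10) = 3236
Friis cascade:
  F = 1.549 + (1.149 − 1)/0.6457 + (4.966 − 1)/20.89 + (2.735 − 1)/6.109 = 2.253
NF = 10 log₁₀(2.253) = 3.53 dB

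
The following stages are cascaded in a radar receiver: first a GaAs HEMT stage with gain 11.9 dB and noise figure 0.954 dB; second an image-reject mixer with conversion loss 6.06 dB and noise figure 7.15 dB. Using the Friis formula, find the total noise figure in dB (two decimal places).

Convert to linear (a loss of L dB is a gain of −L dB): F_i = 10^(NF_i/10), G_i = 10^(G_i,dB/10)
  Stage 1: F_1 = 10^(0.954/10) = 1.246, G_1 = 10^(11.9/10) = 15.49
  Stage 2: F_2 = 10^(7.15/10) = 5.188, G_2 = 10^(−6.06/10) = 0.2477
Friis cascade:
  F = 1.246 + (5.188 − 1)/15.49 = 1.516
NF = 10 log₁₀(1.516) = 1.81 dB

1.81 dB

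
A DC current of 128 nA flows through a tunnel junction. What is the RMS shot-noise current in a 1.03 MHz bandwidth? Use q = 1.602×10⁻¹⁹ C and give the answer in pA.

206 pA

I_n = √(2qI·B)
2qI·B = 2 × 1.602×10⁻¹⁹ × 1.28×10⁻⁷ × 1.03×10⁶ = 4.22×10⁻²⁰ A²
I_n = √(4.22×10⁻²⁰) = 2.06×10⁻¹⁰ A = 206 pA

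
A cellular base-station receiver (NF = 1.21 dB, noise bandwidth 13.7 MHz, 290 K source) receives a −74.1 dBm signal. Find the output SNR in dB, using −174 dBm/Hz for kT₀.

Noise floor: N = −174 + 10 log₁₀(B) + NF
10 log₁₀(1.37×10⁷) = 71.37 dB
N = −174 + 71.37 + 1.21 = −101.42 dBm
SNR = P_sig − N = −74.1 − (−101.42) = 27.32 dB → 27.3 dB

27.3 dB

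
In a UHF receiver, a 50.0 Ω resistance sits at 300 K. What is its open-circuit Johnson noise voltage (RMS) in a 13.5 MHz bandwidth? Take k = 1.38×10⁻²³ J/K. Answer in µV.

3.34 µV

V_n = √(4kTRB)
4kTRB = 4 × 1.38×10⁻²³ × 300 × 5.00×10¹ × 1.35×10⁷ = 1.12×10⁻¹¹ V²
V_n = √(1.12×10⁻¹¹) = 3.34×10⁻⁶ V = 3.34 µV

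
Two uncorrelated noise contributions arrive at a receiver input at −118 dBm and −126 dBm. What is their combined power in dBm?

Convert to linear, add, convert back:
P₁ = 1.58×10⁻¹⁵ W, P₂ = 2.51×10⁻¹⁶ W
P_tot = 1.84×10⁻¹⁵ W → 10 log₁₀(P_tot / 10⁻³) = −117.4 dBm

−117.4 dBm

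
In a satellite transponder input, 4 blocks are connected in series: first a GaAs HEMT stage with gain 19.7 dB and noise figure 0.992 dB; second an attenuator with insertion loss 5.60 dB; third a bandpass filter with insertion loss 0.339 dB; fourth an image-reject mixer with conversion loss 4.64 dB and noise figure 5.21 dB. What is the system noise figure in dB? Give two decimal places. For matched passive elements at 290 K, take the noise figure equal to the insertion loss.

Convert to linear (a loss of L dB is a gain of −L dB): F_i = 10^(NF_i/10), G_i = 10^(G_i,dB/10)
  Stage 1: F_1 = 10^(0.992/10) = 1.257, G_1 = 10^(19.7/10) = 93.33
  Stage 2: F_2 = 10^(5.60/10) = 3.631, G_2 = 10^(−5.60/10) = 0.2754
  Stage 3: F_3 = 10^(0.339/10) = 1.081, G_3 = 10^(−0.339/10) = 0.9249
  Stage 4: F_4 = 10^(5.21/10) = 3.319, G_4 = 10^(−4.64/10) = 0.3436
Friis cascade:
  F = 1.257 + (3.631 − 1)/93.33 + (1.081 − 1)/25.70 + (3.319 − 1)/23.77 = 1.385
NF = 10 log₁₀(1.385) = 1.42 dB

1.42 dB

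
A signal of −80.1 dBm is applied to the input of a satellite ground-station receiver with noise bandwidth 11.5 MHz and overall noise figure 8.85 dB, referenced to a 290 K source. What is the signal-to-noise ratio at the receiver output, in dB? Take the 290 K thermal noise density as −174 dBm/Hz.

14.4 dB

Noise floor: N = −174 + 10 log₁₀(B) + NF
10 log₁₀(1.15×10⁷) = 70.61 dB
N = −174 + 70.61 + 8.85 = −94.54 dBm
SNR = P_sig − N = −80.1 − (−94.54) = 14.44 dB → 14.4 dB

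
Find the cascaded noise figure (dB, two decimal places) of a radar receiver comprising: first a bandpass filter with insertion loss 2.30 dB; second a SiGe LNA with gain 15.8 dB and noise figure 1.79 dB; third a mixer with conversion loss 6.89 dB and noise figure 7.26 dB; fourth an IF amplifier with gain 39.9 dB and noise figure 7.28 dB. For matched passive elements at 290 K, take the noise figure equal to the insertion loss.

Convert to linear (a loss of L dB is a gain of −L dB): F_i = 10^(NF_i/10), G_i = 10^(G_i,dB/10)
  Stage 1: F_1 = 10^(2.30/10) = 1.698, G_1 = 10^(−2.30/10) = 0.5888
  Stage 2: F_2 = 10^(1.79/10) = 1.510, G_2 = 10^(15.8/10) = 38.02
  Stage 3: F_3 = 10^(7.26/10) = 5.321, G_3 = 10^(−6.89/10) = 0.2046
  Stage 4: F_4 = 10^(7.28/10) = 5.346, G_4 = 10^(39.9/10) = 9772
Friis cascade:
  F = 1.698 + (1.510 − 1)/0.5888 + (5.321 − 1)/22.39 + (5.346 − 1)/4.581 = 3.706
NF = 10 log₁₀(3.706) = 5.69 dB

5.69 dB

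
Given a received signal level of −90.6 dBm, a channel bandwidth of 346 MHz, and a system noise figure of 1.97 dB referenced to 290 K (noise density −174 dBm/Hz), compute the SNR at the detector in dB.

−4.0 dB

Noise floor: N = −174 + 10 log₁₀(B) + NF
10 log₁₀(3.46×10⁸) = 85.39 dB
N = −174 + 85.39 + 1.97 = −86.64 dBm
SNR = P_sig − N = −90.6 − (−86.64) = −3.96 dB → −4.0 dB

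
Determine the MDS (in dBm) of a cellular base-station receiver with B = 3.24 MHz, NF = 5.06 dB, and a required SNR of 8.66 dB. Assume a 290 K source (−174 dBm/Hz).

Sensitivity = −174 + 10 log₁₀(B) + NF + SNR_min
= −174 + 65.11 + 5.06 + 8.66
= −95.17 dBm → −95.2 dBm

−95.2 dBm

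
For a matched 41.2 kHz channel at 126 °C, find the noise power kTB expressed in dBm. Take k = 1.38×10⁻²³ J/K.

−126.4 dBm

T = 126 °C + 273.15 = 399.15 K
P_n = kTB = 1.38×10⁻²³ × 399.15 × 4.12×10⁴ = 2.27×10⁻¹⁶ W
In dBm: 10 log₁₀(2.27×10⁻¹⁶ / 10⁻³) = −126.4 dBm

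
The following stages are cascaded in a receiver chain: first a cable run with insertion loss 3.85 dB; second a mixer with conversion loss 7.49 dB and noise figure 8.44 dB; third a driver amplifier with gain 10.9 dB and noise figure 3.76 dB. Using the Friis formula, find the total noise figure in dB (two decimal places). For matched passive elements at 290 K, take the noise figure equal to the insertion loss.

15.53 dB

Convert to linear (a loss of L dB is a gain of −L dB): F_i = 10^(NF_i/10), G_i = 10^(G_i,dB/10)
  Stage 1: F_1 = 10^(3.85/10) = 2.427, G_1 = 10^(−3.85/10) = 0.4121
  Stage 2: F_2 = 10^(8.44/10) = 6.982, G_2 = 10^(−7.49/10) = 0.1782
  Stage 3: F_3 = 10^(3.76/10) = 2.377, G_3 = 10^(10.9/10) = 12.30
Friis cascade:
  F = 2.427 + (6.982 − 1)/0.4121 + (2.377 − 1)/0.07345 = 35.69
NF = 10 log₁₀(35.69) = 15.53 dB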